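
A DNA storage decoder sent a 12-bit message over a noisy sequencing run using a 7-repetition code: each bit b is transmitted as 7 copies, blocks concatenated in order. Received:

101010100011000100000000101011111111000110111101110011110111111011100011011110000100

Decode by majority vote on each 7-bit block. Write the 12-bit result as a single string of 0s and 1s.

Block 1 (1010101): 4 ones → 1
Block 2 (0001100): 2 ones → 0
Block 3 (0100000): 1 one → 0
Block 4 (0001010): 2 ones → 0
Block 5 (1111111): 7 ones → 1
Block 6 (1000110): 3 ones → 0
Block 7 (1111011): 6 ones → 1
Block 8 (1001111): 5 ones → 1
Block 9 (0111111): 6 ones → 1
Block 10 (0111000): 3 ones → 0
Block 11 (1101111): 6 ones → 1
Block 12 (0000100): 1 one → 0

100010111010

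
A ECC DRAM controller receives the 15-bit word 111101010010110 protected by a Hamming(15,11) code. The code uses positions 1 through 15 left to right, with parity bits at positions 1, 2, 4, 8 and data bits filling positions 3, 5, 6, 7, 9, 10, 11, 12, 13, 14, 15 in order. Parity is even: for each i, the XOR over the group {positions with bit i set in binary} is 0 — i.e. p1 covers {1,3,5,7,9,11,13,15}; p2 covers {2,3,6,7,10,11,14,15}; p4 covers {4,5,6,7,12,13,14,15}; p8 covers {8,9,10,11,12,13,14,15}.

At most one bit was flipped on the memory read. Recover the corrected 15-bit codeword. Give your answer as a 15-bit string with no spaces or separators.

s1 (pos 1,3,5,7,9,11,13,15): 1⊕1⊕0⊕0⊕0⊕1⊕1⊕0 = 0
s2 (pos 2,3,6,7,10,11,14,15): 1⊕1⊕1⊕0⊕0⊕1⊕1⊕0 = 1
s4 (pos 4,5,6,7,12,13,14,15): 1⊕0⊕1⊕0⊕0⊕1⊕1⊕0 = 0
s8 (pos 8,9,10,11,12,13,14,15): 1⊕0⊕0⊕1⊕0⊕1⊕1⊕0 = 0
Syndrome s8…s1 = 0010 → error at position 2.
Flip position 2: 111101010010110 → 101101010010110

101101010010110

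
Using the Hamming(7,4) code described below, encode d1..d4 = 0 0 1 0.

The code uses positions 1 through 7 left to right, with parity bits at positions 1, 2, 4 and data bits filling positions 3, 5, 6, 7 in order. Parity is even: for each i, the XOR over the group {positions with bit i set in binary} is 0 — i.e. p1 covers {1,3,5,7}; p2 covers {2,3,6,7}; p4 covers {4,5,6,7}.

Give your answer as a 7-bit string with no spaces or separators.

0101010

Place data at non-parity positions: p1 p2 0 p4 0 1 0
p1 (pos 1,3,5,7): XOR of data positions = 0⊕0⊕0 = 0
p2 (pos 2,3,6,7): XOR of data positions = 0⊕1⊕0 = 1
p4 (pos 4,5,6,7): XOR of data positions = 0⊕1⊕0 = 1
Codeword: 0101010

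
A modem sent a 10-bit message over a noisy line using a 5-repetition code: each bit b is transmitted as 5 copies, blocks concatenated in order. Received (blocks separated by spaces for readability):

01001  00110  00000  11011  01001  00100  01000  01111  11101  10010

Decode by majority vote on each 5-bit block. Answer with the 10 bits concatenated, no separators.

Block 1 (01001): 2 ones → 0
Block 2 (00110): 2 ones → 0
Block 3 (00000): 0 ones → 0
Block 4 (11011): 4 ones → 1
Block 5 (01001): 2 ones → 0
Block 6 (00100): 1 one → 0
Block 7 (01000): 1 one → 0
Block 8 (01111): 4 ones → 1
Block 9 (11101): 4 ones → 1
Block 10 (10010): 2 ones → 0

0001000110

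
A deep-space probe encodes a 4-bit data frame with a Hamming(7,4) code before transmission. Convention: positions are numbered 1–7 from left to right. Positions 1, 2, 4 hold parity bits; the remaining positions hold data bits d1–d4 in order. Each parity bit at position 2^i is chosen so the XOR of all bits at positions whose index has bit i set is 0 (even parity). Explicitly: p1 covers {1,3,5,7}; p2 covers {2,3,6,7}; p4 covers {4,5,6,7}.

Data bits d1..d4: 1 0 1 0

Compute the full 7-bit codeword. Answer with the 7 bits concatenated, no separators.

Place data at non-parity positions: p1 p2 1 p4 0 1 0
p1 (pos 1,3,5,7): XOR of data positions = 1⊕0⊕0 = 1
p2 (pos 2,3,6,7): XOR of data positions = 1⊕1⊕0 = 0
p4 (pos 4,5,6,7): XOR of data positions = 0⊕1⊕0 = 1
Codeword: 1011010

1011010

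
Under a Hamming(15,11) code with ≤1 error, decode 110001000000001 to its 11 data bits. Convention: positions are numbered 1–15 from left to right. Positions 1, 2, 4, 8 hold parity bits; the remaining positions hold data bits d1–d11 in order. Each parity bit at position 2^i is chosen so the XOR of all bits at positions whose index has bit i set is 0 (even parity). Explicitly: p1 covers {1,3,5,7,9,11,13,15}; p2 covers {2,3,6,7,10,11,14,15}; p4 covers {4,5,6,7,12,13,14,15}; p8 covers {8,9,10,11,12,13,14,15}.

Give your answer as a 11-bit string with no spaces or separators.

s1 (pos 1,3,5,7,9,11,13,15): 1⊕0⊕0⊕0⊕0⊕0⊕0⊕1 = 0
s2 (pos 2,3,6,7,10,11,14,15): 1⊕0⊕1⊕0⊕0⊕0⊕0⊕1 = 1
s4 (pos 4,5,6,7,12,13,14,15): 0⊕0⊕1⊕0⊕0⊕0⊕0⊕1 = 0
s8 (pos 8,9,10,11,12,13,14,15): 0⊕0⊕0⊕0⊕0⊕0⊕0⊕1 = 1
Syndrome s8…s1 = 1010 → error at position 10.
Flip position 10: 110001000000001 → 110001000100001
Read data bits from positions 3,5,6,7,9,10,11,12,13,14,15: 00100100001

00100100001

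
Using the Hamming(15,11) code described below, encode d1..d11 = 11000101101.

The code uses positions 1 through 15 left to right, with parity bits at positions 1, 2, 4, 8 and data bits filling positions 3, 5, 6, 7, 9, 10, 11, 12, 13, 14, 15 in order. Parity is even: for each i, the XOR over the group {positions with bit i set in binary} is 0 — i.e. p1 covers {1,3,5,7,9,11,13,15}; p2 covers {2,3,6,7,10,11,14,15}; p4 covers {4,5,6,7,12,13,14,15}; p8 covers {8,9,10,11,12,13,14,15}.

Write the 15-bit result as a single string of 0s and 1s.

011010000101101

Place data at non-parity positions: p1 p2 1 p4 1 0 0 p8 0 1 0 1 1 0 1
p1 (pos 1,3,5,7,9,11,13,15): XOR of data positions = 1⊕1⊕0⊕0⊕0⊕1⊕1 = 0
p2 (pos 2,3,6,7,10,11,14,15): XOR of data positions = 1⊕0⊕0⊕1⊕0⊕0⊕1 = 1
p4 (pos 4,5,6,7,12,13,14,15): XOR of data positions = 1⊕0⊕0⊕1⊕1⊕0⊕1 = 0
p8 (pos 8,9,10,11,12,13,14,15): XOR of data positions = 0⊕1⊕0⊕1⊕1⊕0⊕1 = 0
Codeword: 011010000101101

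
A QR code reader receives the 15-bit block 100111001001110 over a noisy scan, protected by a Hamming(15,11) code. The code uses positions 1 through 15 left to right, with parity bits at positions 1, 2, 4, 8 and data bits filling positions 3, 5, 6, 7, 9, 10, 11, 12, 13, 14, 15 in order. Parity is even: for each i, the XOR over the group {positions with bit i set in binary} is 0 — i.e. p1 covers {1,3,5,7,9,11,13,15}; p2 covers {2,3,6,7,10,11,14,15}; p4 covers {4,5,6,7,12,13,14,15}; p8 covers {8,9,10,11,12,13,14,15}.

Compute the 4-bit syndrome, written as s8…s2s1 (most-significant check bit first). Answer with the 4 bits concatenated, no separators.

s1 (pos 1,3,5,7,9,11,13,15): 1⊕0⊕1⊕0⊕1⊕0⊕1⊕0 = 0
s2 (pos 2,3,6,7,10,11,14,15): 0⊕0⊕1⊕0⊕0⊕0⊕1⊕0 = 0
s4 (pos 4,5,6,7,12,13,14,15): 1⊕1⊕1⊕0⊕1⊕1⊕1⊕0 = 0
s8 (pos 8,9,10,11,12,13,14,15): 0⊕1⊕0⊕0⊕1⊕1⊕1⊕0 = 0
Syndrome s8…s1 = 0000 → no error.

0000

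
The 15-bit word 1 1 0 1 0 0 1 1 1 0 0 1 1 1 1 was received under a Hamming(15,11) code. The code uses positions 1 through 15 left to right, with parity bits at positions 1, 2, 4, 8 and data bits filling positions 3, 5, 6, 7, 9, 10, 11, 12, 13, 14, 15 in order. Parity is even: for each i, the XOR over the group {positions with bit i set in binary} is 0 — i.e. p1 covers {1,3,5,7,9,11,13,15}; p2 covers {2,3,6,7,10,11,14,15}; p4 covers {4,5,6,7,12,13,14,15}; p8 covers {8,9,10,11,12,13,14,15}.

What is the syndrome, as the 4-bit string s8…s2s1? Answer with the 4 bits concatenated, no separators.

s1 (pos 1,3,5,7,9,11,13,15): 1⊕0⊕0⊕1⊕1⊕0⊕1⊕1 = 1
s2 (pos 2,3,6,7,10,11,14,15): 1⊕0⊕0⊕1⊕0⊕0⊕1⊕1 = 0
s4 (pos 4,5,6,7,12,13,14,15): 1⊕0⊕0⊕1⊕1⊕1⊕1⊕1 = 0
s8 (pos 8,9,10,11,12,13,14,15): 1⊕1⊕0⊕0⊕1⊕1⊕1⊕1 = 0
Syndrome s8…s1 = 0001 → error at position 1.

0001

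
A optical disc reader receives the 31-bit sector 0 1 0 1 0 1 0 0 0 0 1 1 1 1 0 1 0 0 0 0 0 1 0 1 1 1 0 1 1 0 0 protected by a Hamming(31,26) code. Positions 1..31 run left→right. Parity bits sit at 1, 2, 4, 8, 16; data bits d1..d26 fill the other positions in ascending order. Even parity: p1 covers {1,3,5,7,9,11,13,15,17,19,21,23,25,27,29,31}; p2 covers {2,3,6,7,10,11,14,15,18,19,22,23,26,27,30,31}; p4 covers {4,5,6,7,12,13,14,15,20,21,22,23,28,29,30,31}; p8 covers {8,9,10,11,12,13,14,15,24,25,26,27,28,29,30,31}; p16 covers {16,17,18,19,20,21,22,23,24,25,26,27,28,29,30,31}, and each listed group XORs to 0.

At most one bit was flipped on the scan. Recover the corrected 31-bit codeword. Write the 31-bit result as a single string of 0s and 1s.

0101010000111101000001001101100

s1 (pos 1,3,5,7,9,11,13,15,17,19,21,23,25,27,29,31): 0⊕0⊕0⊕0⊕0⊕1⊕1⊕0⊕0⊕0⊕0⊕0⊕1⊕0⊕1⊕0 = 0
s2 (pos 2,3,6,7,10,11,14,15,18,19,22,23,26,27,30,31): 1⊕0⊕1⊕0⊕0⊕1⊕1⊕0⊕0⊕0⊕1⊕0⊕1⊕0⊕0⊕0 = 0
s4 (pos 4,5,6,7,12,13,14,15,20,21,22,23,28,29,30,31): 1⊕0⊕1⊕0⊕1⊕1⊕1⊕0⊕0⊕0⊕1⊕0⊕1⊕1⊕0⊕0 = 0
s8 (pos 8,9,10,11,12,13,14,15,24,25,26,27,28,29,30,31): 0⊕0⊕0⊕1⊕1⊕1⊕1⊕0⊕1⊕1⊕1⊕0⊕1⊕1⊕0⊕0 = 1
s16 (pos 16,17,18,19,20,21,22,23,24,25,26,27,28,29,30,31): 1⊕0⊕0⊕0⊕0⊕0⊕1⊕0⊕1⊕1⊕1⊕0⊕1⊕1⊕0⊕0 = 1
Syndrome s16…s1 = 11000 → error at position 24.
Flip position 24: 0101010000111101000001011101100 → 0101010000111101000001001101100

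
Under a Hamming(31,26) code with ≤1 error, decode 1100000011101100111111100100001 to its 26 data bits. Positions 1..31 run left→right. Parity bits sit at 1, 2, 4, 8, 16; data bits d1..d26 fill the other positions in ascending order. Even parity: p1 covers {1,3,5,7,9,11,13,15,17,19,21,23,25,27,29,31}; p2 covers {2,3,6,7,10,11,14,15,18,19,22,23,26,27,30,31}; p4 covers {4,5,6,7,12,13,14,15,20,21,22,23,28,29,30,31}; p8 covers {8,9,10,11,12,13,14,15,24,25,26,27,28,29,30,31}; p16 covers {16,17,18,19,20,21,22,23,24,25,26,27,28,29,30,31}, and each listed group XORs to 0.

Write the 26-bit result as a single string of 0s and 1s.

00001110110111111100100101

s1 (pos 1,3,5,7,9,11,13,15,17,19,21,23,25,27,29,31): 1⊕0⊕0⊕0⊕1⊕1⊕1⊕0⊕1⊕1⊕1⊕1⊕0⊕0⊕0⊕1 = 1
s2 (pos 2,3,6,7,10,11,14,15,18,19,22,23,26,27,30,31): 1⊕0⊕0⊕0⊕1⊕1⊕1⊕0⊕1⊕1⊕1⊕1⊕1⊕0⊕0⊕1 = 0
s4 (pos 4,5,6,7,12,13,14,15,20,21,22,23,28,29,30,31): 0⊕0⊕0⊕0⊕0⊕1⊕1⊕0⊕1⊕1⊕1⊕1⊕0⊕0⊕0⊕1 = 1
s8 (pos 8,9,10,11,12,13,14,15,24,25,26,27,28,29,30,31): 0⊕1⊕1⊕1⊕0⊕1⊕1⊕0⊕0⊕0⊕1⊕0⊕0⊕0⊕0⊕1 = 1
s16 (pos 16,17,18,19,20,21,22,23,24,25,26,27,28,29,30,31): 0⊕1⊕1⊕1⊕1⊕1⊕1⊕1⊕0⊕0⊕1⊕0⊕0⊕0⊕0⊕1 = 1
Syndrome s16…s1 = 11101 → error at position 29.
Flip position 29: 1100000011101100111111100100001 → 1100000011101100111111100100101
Read data bits from positions 3,5,6,7,9,10,11,12,13,14,15,17,18,19,20,21,22,23,24,25,26,27,28,29,30,31: 00001110110111111100100101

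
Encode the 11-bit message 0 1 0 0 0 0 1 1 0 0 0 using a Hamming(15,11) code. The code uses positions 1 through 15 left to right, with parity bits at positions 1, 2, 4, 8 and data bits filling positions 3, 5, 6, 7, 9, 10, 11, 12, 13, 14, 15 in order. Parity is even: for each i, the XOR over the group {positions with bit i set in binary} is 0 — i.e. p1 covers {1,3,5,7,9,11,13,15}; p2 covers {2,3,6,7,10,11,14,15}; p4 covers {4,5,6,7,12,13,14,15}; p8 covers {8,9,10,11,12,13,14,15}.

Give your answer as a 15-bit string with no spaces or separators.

010010000011000

Place data at non-parity positions: p1 p2 0 p4 1 0 0 p8 0 0 1 1 0 0 0
p1 (pos 1,3,5,7,9,11,13,15): XOR of data positions = 0⊕1⊕0⊕0⊕1⊕0⊕0 = 0
p2 (pos 2,3,6,7,10,11,14,15): XOR of data positions = 0⊕0⊕0⊕0⊕1⊕0⊕0 = 1
p4 (pos 4,5,6,7,12,13,14,15): XOR of data positions = 1⊕0⊕0⊕1⊕0⊕0⊕0 = 0
p8 (pos 8,9,10,11,12,13,14,15): XOR of data positions = 0⊕0⊕1⊕1⊕0⊕0⊕0 = 0
Codeword: 010010000011000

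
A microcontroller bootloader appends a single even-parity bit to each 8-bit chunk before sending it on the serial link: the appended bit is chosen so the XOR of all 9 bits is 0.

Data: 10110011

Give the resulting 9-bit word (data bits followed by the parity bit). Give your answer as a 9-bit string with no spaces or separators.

XOR of the 8 data bits: 1⊕0⊕1⊕1⊕0⊕0⊕1⊕1 = 1
Parity bit = 1 (so all 9 bits XOR to 0).

101100111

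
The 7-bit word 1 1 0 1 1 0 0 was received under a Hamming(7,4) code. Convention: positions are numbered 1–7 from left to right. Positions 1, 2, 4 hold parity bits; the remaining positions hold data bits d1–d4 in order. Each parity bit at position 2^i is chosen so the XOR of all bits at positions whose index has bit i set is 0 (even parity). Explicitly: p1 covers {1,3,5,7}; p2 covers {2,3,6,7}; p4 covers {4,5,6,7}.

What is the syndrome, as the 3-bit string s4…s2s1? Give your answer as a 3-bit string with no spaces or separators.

010

s1 (pos 1,3,5,7): 1⊕0⊕1⊕0 = 0
s2 (pos 2,3,6,7): 1⊕0⊕0⊕0 = 1
s4 (pos 4,5,6,7): 1⊕1⊕0⊕0 = 0
Syndrome s4…s1 = 010 → error at position 2.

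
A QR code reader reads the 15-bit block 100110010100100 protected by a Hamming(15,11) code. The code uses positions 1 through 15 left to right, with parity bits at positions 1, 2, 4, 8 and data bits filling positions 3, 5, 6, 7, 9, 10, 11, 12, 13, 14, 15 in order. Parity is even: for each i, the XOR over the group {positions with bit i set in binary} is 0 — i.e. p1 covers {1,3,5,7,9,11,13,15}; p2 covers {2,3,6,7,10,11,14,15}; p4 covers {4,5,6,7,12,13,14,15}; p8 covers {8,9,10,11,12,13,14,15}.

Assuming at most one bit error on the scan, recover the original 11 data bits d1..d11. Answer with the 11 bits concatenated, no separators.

01000100101

s1 (pos 1,3,5,7,9,11,13,15): 1⊕0⊕1⊕0⊕0⊕0⊕1⊕0 = 1
s2 (pos 2,3,6,7,10,11,14,15): 0⊕0⊕0⊕0⊕1⊕0⊕0⊕0 = 1
s4 (pos 4,5,6,7,12,13,14,15): 1⊕1⊕0⊕0⊕0⊕1⊕0⊕0 = 1
s8 (pos 8,9,10,11,12,13,14,15): 1⊕0⊕1⊕0⊕0⊕1⊕0⊕0 = 1
Syndrome s8…s1 = 1111 → error at position 15.
Flip position 15: 100110010100100 → 100110010100101
Read data bits from positions 3,5,6,7,9,10,11,12,13,14,15: 01000100101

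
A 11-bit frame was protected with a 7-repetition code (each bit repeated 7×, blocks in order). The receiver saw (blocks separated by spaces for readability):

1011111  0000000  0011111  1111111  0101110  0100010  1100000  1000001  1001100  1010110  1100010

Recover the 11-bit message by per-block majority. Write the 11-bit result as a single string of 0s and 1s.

10111000010

Block 1 (1011111): 6 ones → 1
Block 2 (0000000): 0 ones → 0
Block 3 (0011111): 5 ones → 1
Block 4 (1111111): 7 ones → 1
Block 5 (0101110): 4 ones → 1
Block 6 (0100010): 2 ones → 0
Block 7 (1100000): 2 ones → 0
Block 8 (1000001): 2 ones → 0
Block 9 (1001100): 3 ones → 0
Block 10 (1010110): 4 ones → 1
Block 11 (1100010): 3 ones → 0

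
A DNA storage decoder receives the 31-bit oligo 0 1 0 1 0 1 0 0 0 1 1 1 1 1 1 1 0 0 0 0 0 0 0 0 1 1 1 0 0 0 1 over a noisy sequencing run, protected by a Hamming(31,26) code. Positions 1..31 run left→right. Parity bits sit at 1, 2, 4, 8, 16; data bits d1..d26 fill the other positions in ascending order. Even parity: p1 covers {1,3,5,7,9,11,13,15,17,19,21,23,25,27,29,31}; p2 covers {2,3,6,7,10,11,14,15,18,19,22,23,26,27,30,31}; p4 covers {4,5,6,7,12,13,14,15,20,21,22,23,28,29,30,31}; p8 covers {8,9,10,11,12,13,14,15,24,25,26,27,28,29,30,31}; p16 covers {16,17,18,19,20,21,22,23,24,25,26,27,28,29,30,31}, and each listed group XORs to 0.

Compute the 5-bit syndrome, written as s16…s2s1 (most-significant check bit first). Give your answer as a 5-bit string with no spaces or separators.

s1 (pos 1,3,5,7,9,11,13,15,17,19,21,23,25,27,29,31): 0⊕0⊕0⊕0⊕0⊕1⊕1⊕1⊕0⊕0⊕0⊕0⊕1⊕1⊕0⊕1 = 0
s2 (pos 2,3,6,7,10,11,14,15,18,19,22,23,26,27,30,31): 1⊕0⊕1⊕0⊕1⊕1⊕1⊕1⊕0⊕0⊕0⊕0⊕1⊕1⊕0⊕1 = 1
s4 (pos 4,5,6,7,12,13,14,15,20,21,22,23,28,29,30,31): 1⊕0⊕1⊕0⊕1⊕1⊕1⊕1⊕0⊕0⊕0⊕0⊕0⊕0⊕0⊕1 = 1
s8 (pos 8,9,10,11,12,13,14,15,24,25,26,27,28,29,30,31): 0⊕0⊕1⊕1⊕1⊕1⊕1⊕1⊕0⊕1⊕1⊕1⊕0⊕0⊕0⊕1 = 0
s16 (pos 16,17,18,19,20,21,22,23,24,25,26,27,28,29,30,31): 1⊕0⊕0⊕0⊕0⊕0⊕0⊕0⊕0⊕1⊕1⊕1⊕0⊕0⊕0⊕1 = 1
Syndrome s16…s1 = 10110 → error at position 22.

10110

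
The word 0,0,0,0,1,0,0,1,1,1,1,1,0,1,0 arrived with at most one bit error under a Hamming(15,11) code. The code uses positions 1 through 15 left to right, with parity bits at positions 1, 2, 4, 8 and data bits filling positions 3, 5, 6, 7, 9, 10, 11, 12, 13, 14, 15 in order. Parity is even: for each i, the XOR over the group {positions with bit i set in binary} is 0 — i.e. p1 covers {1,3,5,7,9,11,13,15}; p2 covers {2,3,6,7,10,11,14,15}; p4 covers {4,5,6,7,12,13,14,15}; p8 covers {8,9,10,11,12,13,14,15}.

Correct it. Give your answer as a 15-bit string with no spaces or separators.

000010111111010

s1 (pos 1,3,5,7,9,11,13,15): 0⊕0⊕1⊕0⊕1⊕1⊕0⊕0 = 1
s2 (pos 2,3,6,7,10,11,14,15): 0⊕0⊕0⊕0⊕1⊕1⊕1⊕0 = 1
s4 (pos 4,5,6,7,12,13,14,15): 0⊕1⊕0⊕0⊕1⊕0⊕1⊕0 = 1
s8 (pos 8,9,10,11,12,13,14,15): 1⊕1⊕1⊕1⊕1⊕0⊕1⊕0 = 0
Syndrome s8…s1 = 0111 → error at position 7.
Flip position 7: 000010011111010 → 000010111111010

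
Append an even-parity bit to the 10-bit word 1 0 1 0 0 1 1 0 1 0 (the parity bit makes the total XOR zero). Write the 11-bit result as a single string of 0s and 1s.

10100110101

XOR of the 10 data bits: 1⊕0⊕1⊕0⊕0⊕1⊕1⊕0⊕1⊕0 = 1
Parity bit = 1 (so all 11 bits XOR to 0).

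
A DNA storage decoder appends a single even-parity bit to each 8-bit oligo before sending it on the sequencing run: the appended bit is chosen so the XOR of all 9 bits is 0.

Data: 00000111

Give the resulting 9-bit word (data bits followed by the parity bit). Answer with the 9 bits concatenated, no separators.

XOR of the 8 data bits: 0⊕0⊕0⊕0⊕0⊕1⊕1⊕1 = 1
Parity bit = 1 (so all 9 bits XOR to 0).

000001111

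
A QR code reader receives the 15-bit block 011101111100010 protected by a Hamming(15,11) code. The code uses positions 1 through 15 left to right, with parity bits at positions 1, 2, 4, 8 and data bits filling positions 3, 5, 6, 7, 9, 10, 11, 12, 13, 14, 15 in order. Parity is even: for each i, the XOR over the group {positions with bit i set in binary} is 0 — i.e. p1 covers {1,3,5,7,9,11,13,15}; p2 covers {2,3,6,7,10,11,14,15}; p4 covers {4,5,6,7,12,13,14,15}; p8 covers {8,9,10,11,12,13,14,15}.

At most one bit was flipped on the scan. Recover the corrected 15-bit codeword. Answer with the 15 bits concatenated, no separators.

111101111100010

s1 (pos 1,3,5,7,9,11,13,15): 0⊕1⊕0⊕1⊕1⊕0⊕0⊕0 = 1
s2 (pos 2,3,6,7,10,11,14,15): 1⊕1⊕1⊕1⊕1⊕0⊕1⊕0 = 0
s4 (pos 4,5,6,7,12,13,14,15): 1⊕0⊕1⊕1⊕0⊕0⊕1⊕0 = 0
s8 (pos 8,9,10,11,12,13,14,15): 1⊕1⊕1⊕0⊕0⊕0⊕1⊕0 = 0
Syndrome s8…s1 = 0001 → error at position 1.
Flip position 1: 011101111100010 → 111101111100010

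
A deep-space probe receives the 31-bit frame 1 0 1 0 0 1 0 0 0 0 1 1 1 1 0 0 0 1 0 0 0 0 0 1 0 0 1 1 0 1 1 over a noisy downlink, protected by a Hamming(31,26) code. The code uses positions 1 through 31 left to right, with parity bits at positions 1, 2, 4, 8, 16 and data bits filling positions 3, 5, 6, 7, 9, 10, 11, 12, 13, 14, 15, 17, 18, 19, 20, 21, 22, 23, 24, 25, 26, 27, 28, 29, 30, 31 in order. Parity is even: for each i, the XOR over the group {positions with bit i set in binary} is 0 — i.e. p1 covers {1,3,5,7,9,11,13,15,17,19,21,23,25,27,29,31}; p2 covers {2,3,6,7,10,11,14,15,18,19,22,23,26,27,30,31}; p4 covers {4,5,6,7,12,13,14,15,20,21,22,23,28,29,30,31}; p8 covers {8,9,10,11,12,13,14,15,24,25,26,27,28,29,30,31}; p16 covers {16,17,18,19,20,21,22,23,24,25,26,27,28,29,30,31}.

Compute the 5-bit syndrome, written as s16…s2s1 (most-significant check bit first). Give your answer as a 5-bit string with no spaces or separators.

s1 (pos 1,3,5,7,9,11,13,15,17,19,21,23,25,27,29,31): 1⊕1⊕0⊕0⊕0⊕1⊕1⊕0⊕0⊕0⊕0⊕0⊕0⊕1⊕0⊕1 = 0
s2 (pos 2,3,6,7,10,11,14,15,18,19,22,23,26,27,30,31): 0⊕1⊕1⊕0⊕0⊕1⊕1⊕0⊕1⊕0⊕0⊕0⊕0⊕1⊕1⊕1 = 0
s4 (pos 4,5,6,7,12,13,14,15,20,21,22,23,28,29,30,31): 0⊕0⊕1⊕0⊕1⊕1⊕1⊕0⊕0⊕0⊕0⊕0⊕1⊕0⊕1⊕1 = 1
s8 (pos 8,9,10,11,12,13,14,15,24,25,26,27,28,29,30,31): 0⊕0⊕0⊕1⊕1⊕1⊕1⊕0⊕1⊕0⊕0⊕1⊕1⊕0⊕1⊕1 = 1
s16 (pos 16,17,18,19,20,21,22,23,24,25,26,27,28,29,30,31): 0⊕0⊕1⊕0⊕0⊕0⊕0⊕0⊕1⊕0⊕0⊕1⊕1⊕0⊕1⊕1 = 0
Syndrome s16…s1 = 01100 → error at position 12.

01100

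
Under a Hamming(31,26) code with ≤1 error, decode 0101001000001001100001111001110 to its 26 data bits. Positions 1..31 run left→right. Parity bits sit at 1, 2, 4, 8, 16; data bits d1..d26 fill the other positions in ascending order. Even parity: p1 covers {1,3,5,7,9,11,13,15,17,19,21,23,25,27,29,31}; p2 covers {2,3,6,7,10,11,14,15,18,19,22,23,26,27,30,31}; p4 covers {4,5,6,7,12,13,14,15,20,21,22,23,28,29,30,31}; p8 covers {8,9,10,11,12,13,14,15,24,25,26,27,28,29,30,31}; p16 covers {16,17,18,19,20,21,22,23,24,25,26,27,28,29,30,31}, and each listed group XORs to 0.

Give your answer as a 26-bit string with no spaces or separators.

00010000100110001111001110

s1 (pos 1,3,5,7,9,11,13,15,17,19,21,23,25,27,29,31): 0⊕0⊕0⊕1⊕0⊕0⊕1⊕0⊕1⊕0⊕0⊕1⊕1⊕0⊕1⊕0 = 0
s2 (pos 2,3,6,7,10,11,14,15,18,19,22,23,26,27,30,31): 1⊕0⊕0⊕1⊕0⊕0⊕0⊕0⊕0⊕0⊕1⊕1⊕0⊕0⊕1⊕0 = 1
s4 (pos 4,5,6,7,12,13,14,15,20,21,22,23,28,29,30,31): 1⊕0⊕0⊕1⊕0⊕1⊕0⊕0⊕0⊕0⊕1⊕1⊕1⊕1⊕1⊕0 = 0
s8 (pos 8,9,10,11,12,13,14,15,24,25,26,27,28,29,30,31): 0⊕0⊕0⊕0⊕0⊕1⊕0⊕0⊕1⊕1⊕0⊕0⊕1⊕1⊕1⊕0 = 0
s16 (pos 16,17,18,19,20,21,22,23,24,25,26,27,28,29,30,31): 1⊕1⊕0⊕0⊕0⊕0⊕1⊕1⊕1⊕1⊕0⊕0⊕1⊕1⊕1⊕0 = 1
Syndrome s16…s1 = 10010 → error at position 18.
Flip position 18: 0101001000001001100001111001110 → 0101001000001001110001111001110
Read data bits from positions 3,5,6,7,9,10,11,12,13,14,15,17,18,19,20,21,22,23,24,25,26,27,28,29,30,31: 00010000100110001111001110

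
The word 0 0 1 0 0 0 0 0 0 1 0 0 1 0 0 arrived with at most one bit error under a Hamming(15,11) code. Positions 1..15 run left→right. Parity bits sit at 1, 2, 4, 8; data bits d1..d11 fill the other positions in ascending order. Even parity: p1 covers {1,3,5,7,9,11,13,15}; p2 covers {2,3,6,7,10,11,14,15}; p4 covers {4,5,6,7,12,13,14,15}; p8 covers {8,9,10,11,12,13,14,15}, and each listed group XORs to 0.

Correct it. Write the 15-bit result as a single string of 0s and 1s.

001100000100100

s1 (pos 1,3,5,7,9,11,13,15): 0⊕1⊕0⊕0⊕0⊕0⊕1⊕0 = 0
s2 (pos 2,3,6,7,10,11,14,15): 0⊕1⊕0⊕0⊕1⊕0⊕0⊕0 = 0
s4 (pos 4,5,6,7,12,13,14,15): 0⊕0⊕0⊕0⊕0⊕1⊕0⊕0 = 1
s8 (pos 8,9,10,11,12,13,14,15): 0⊕0⊕1⊕0⊕0⊕1⊕0⊕0 = 0
Syndrome s8…s1 = 0100 → error at position 4.
Flip position 4: 001000000100100 → 001100000100100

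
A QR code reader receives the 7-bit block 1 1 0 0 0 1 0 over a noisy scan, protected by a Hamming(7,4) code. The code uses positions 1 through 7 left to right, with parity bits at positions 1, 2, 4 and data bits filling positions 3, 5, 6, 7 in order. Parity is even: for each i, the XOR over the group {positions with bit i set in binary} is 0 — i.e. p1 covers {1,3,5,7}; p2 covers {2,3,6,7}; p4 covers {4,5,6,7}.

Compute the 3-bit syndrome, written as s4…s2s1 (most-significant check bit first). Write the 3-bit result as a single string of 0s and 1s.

101

s1 (pos 1,3,5,7): 1⊕0⊕0⊕0 = 1
s2 (pos 2,3,6,7): 1⊕0⊕1⊕0 = 0
s4 (pos 4,5,6,7): 0⊕0⊕1⊕0 = 1
Syndrome s4…s1 = 101 → error at position 5.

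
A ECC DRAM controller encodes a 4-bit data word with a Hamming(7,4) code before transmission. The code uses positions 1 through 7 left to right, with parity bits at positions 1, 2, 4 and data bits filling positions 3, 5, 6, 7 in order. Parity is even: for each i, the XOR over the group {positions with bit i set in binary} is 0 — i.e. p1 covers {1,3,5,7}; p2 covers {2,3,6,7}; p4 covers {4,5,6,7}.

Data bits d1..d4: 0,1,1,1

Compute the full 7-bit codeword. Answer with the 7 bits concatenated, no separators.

0001111

Place data at non-parity positions: p1 p2 0 p4 1 1 1
p1 (pos 1,3,5,7): XOR of data positions = 0⊕1⊕1 = 0
p2 (pos 2,3,6,7): XOR of data positions = 0⊕1⊕1 = 0
p4 (pos 4,5,6,7): XOR of data positions = 1⊕1⊕1 = 1
Codeword: 0001111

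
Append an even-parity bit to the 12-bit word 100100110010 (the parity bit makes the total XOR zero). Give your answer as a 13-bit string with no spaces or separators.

XOR of the 12 data bits: 1⊕0⊕0⊕1⊕0⊕0⊕1⊕1⊕0⊕0⊕1⊕0 = 1
Parity bit = 1 (so all 13 bits XOR to 0).

1001001100101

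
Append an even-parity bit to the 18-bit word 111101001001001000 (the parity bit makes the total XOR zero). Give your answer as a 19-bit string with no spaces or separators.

1111010010010010000

XOR of the 18 data bits: 1⊕1⊕1⊕1⊕0⊕1⊕0⊕0⊕1⊕0⊕0⊕1⊕0⊕0⊕1⊕0⊕0⊕0 = 0
Parity bit = 0 (so all 19 bits XOR to 0).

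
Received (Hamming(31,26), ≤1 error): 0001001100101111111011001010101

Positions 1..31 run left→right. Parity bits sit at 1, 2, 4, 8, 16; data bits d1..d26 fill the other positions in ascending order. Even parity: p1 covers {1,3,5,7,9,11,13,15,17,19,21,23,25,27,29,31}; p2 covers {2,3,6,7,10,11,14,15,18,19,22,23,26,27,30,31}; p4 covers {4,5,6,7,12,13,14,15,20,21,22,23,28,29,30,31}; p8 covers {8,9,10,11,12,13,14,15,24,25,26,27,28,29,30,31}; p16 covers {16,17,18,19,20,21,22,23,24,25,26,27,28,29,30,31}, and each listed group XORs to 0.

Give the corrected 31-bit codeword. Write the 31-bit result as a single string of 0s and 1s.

s1 (pos 1,3,5,7,9,11,13,15,17,19,21,23,25,27,29,31): 0⊕0⊕0⊕1⊕0⊕1⊕1⊕1⊕1⊕1⊕1⊕0⊕1⊕1⊕1⊕1 = 1
s2 (pos 2,3,6,7,10,11,14,15,18,19,22,23,26,27,30,31): 0⊕0⊕0⊕1⊕0⊕1⊕1⊕1⊕1⊕1⊕1⊕0⊕0⊕1⊕0⊕1 = 1
s4 (pos 4,5,6,7,12,13,14,15,20,21,22,23,28,29,30,31): 1⊕0⊕0⊕1⊕0⊕1⊕1⊕1⊕0⊕1⊕1⊕0⊕0⊕1⊕0⊕1 = 1
s8 (pos 8,9,10,11,12,13,14,15,24,25,26,27,28,29,30,31): 1⊕0⊕0⊕1⊕0⊕1⊕1⊕1⊕0⊕1⊕0⊕1⊕0⊕1⊕0⊕1 = 1
s16 (pos 16,17,18,19,20,21,22,23,24,25,26,27,28,29,30,31): 1⊕1⊕1⊕1⊕0⊕1⊕1⊕0⊕0⊕1⊕0⊕1⊕0⊕1⊕0⊕1 = 0
Syndrome s16…s1 = 01111 → error at position 15.
Flip position 15: 0001001100101111111011001010101 → 0001001100101101111011001010101

0001001100101101111011001010101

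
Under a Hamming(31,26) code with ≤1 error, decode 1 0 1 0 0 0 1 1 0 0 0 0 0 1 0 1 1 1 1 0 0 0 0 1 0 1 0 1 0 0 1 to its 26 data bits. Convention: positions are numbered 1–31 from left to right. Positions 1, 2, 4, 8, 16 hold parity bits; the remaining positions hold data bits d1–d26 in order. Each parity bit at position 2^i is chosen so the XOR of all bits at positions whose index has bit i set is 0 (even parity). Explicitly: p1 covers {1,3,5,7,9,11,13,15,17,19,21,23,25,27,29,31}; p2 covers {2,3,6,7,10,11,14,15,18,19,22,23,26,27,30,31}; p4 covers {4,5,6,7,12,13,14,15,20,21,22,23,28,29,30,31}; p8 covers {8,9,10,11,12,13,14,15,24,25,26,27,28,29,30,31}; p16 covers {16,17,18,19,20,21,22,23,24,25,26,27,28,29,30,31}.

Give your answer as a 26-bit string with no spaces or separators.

10010000010111000010101001

s1 (pos 1,3,5,7,9,11,13,15,17,19,21,23,25,27,29,31): 1⊕1⊕0⊕1⊕0⊕0⊕0⊕0⊕1⊕1⊕0⊕0⊕0⊕0⊕0⊕1 = 0
s2 (pos 2,3,6,7,10,11,14,15,18,19,22,23,26,27,30,31): 0⊕1⊕0⊕1⊕0⊕0⊕1⊕0⊕1⊕1⊕0⊕0⊕1⊕0⊕0⊕1 = 1
s4 (pos 4,5,6,7,12,13,14,15,20,21,22,23,28,29,30,31): 0⊕0⊕0⊕1⊕0⊕0⊕1⊕0⊕0⊕0⊕0⊕0⊕1⊕0⊕0⊕1 = 0
s8 (pos 8,9,10,11,12,13,14,15,24,25,26,27,28,29,30,31): 1⊕0⊕0⊕0⊕0⊕0⊕1⊕0⊕1⊕0⊕1⊕0⊕1⊕0⊕0⊕1 = 0
s16 (pos 16,17,18,19,20,21,22,23,24,25,26,27,28,29,30,31): 1⊕1⊕1⊕1⊕0⊕0⊕0⊕0⊕1⊕0⊕1⊕0⊕1⊕0⊕0⊕1 = 0
Syndrome s16…s1 = 00010 → error at position 2.
Flip position 2: 1010001100000101111000010101001 → 1110001100000101111000010101001
Read data bits from positions 3,5,6,7,9,10,11,12,13,14,15,17,18,19,20,21,22,23,24,25,26,27,28,29,30,31: 10010000010111000010101001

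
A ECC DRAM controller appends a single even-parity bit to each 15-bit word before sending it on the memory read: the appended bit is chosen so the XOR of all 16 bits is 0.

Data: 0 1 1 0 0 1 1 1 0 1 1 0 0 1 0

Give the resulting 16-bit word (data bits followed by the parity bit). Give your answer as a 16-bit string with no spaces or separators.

0110011101100100

XOR of the 15 data bits: 0⊕1⊕1⊕0⊕0⊕1⊕1⊕1⊕0⊕1⊕1⊕0⊕0⊕1⊕0 = 0
Parity bit = 0 (so all 16 bits XOR to 0).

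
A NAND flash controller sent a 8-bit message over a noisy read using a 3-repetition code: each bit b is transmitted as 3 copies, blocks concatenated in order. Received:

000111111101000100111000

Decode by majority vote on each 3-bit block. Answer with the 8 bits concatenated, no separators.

01110010

Block 1 (000): 0 ones → 0
Block 2 (111): 3 ones → 1
Block 3 (111): 3 ones → 1
Block 4 (101): 2 ones → 1
Block 5 (000): 0 ones → 0
Block 6 (100): 1 one → 0
Block 7 (111): 3 ones → 1
Block 8 (000): 0 ones → 0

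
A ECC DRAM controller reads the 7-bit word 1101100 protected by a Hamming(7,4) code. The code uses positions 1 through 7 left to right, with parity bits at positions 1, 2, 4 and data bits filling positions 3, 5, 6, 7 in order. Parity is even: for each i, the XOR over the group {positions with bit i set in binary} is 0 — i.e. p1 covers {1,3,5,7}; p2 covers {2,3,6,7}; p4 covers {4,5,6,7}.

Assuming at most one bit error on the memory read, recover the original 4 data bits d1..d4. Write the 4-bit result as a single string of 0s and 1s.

0100

s1 (pos 1,3,5,7): 1⊕0⊕1⊕0 = 0
s2 (pos 2,3,6,7): 1⊕0⊕0⊕0 = 1
s4 (pos 4,5,6,7): 1⊕1⊕0⊕0 = 0
Syndrome s4…s1 = 010 → error at position 2.
Flip position 2: 1101100 → 1001100
Read data bits from positions 3,5,6,7: 0100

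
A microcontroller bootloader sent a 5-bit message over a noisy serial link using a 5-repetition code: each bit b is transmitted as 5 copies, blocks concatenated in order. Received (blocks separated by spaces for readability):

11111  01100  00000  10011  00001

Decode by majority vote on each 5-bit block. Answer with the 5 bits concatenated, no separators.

Block 1 (11111): 5 ones → 1
Block 2 (01100): 2 ones → 0
Block 3 (00000): 0 ones → 0
Block 4 (10011): 3 ones → 1
Block 5 (00001): 1 one → 0

10010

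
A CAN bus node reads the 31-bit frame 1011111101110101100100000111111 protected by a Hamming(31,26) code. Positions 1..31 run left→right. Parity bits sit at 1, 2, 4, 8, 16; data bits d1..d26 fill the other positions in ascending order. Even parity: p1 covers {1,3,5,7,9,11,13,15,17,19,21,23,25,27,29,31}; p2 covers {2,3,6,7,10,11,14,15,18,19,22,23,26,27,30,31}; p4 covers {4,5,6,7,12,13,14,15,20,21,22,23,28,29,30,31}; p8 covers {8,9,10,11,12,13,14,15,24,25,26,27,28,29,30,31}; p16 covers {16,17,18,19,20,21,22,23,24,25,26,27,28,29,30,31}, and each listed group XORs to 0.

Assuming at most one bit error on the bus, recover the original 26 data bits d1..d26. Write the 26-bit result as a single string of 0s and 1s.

11110111010100100000111011

s1 (pos 1,3,5,7,9,11,13,15,17,19,21,23,25,27,29,31): 1⊕1⊕1⊕1⊕0⊕1⊕0⊕0⊕1⊕0⊕0⊕0⊕0⊕1⊕1⊕1 = 1
s2 (pos 2,3,6,7,10,11,14,15,18,19,22,23,26,27,30,31): 0⊕1⊕1⊕1⊕1⊕1⊕1⊕0⊕0⊕0⊕0⊕0⊕1⊕1⊕1⊕1 = 0
s4 (pos 4,5,6,7,12,13,14,15,20,21,22,23,28,29,30,31): 1⊕1⊕1⊕1⊕1⊕0⊕1⊕0⊕1⊕0⊕0⊕0⊕1⊕1⊕1⊕1 = 1
s8 (pos 8,9,10,11,12,13,14,15,24,25,26,27,28,29,30,31): 1⊕0⊕1⊕1⊕1⊕0⊕1⊕0⊕0⊕0⊕1⊕1⊕1⊕1⊕1⊕1 = 1
s16 (pos 16,17,18,19,20,21,22,23,24,25,26,27,28,29,30,31): 1⊕1⊕0⊕0⊕1⊕0⊕0⊕0⊕0⊕0⊕1⊕1⊕1⊕1⊕1⊕1 = 1
Syndrome s16…s1 = 11101 → error at position 29.
Flip position 29: 1011111101110101100100000111111 → 1011111101110101100100000111011
Read data bits from positions 3,5,6,7,9,10,11,12,13,14,15,17,18,19,20,21,22,23,24,25,26,27,28,29,30,31: 11110111010100100000111011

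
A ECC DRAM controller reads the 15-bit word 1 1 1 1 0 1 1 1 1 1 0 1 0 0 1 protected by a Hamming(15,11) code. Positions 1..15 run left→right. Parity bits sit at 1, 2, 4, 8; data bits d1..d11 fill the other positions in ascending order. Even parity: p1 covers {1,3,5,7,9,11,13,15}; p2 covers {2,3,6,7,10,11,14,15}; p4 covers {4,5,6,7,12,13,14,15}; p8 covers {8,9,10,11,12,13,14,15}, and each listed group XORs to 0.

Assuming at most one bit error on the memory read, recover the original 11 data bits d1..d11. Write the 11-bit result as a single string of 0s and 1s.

s1 (pos 1,3,5,7,9,11,13,15): 1⊕1⊕0⊕1⊕1⊕0⊕0⊕1 = 1
s2 (pos 2,3,6,7,10,11,14,15): 1⊕1⊕1⊕1⊕1⊕0⊕0⊕1 = 0
s4 (pos 4,5,6,7,12,13,14,15): 1⊕0⊕1⊕1⊕1⊕0⊕0⊕1 = 1
s8 (pos 8,9,10,11,12,13,14,15): 1⊕1⊕1⊕0⊕1⊕0⊕0⊕1 = 1
Syndrome s8…s1 = 1101 → error at position 13.
Flip position 13: 111101111101001 → 111101111101101
Read data bits from positions 3,5,6,7,9,10,11,12,13,14,15: 10111101101

10111101101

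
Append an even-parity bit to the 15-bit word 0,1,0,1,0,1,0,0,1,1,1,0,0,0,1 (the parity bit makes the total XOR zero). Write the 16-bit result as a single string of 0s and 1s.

XOR of the 15 data bits: 0⊕1⊕0⊕1⊕0⊕1⊕0⊕0⊕1⊕1⊕1⊕0⊕0⊕0⊕1 = 1
Parity bit = 1 (so all 16 bits XOR to 0).

0101010011100011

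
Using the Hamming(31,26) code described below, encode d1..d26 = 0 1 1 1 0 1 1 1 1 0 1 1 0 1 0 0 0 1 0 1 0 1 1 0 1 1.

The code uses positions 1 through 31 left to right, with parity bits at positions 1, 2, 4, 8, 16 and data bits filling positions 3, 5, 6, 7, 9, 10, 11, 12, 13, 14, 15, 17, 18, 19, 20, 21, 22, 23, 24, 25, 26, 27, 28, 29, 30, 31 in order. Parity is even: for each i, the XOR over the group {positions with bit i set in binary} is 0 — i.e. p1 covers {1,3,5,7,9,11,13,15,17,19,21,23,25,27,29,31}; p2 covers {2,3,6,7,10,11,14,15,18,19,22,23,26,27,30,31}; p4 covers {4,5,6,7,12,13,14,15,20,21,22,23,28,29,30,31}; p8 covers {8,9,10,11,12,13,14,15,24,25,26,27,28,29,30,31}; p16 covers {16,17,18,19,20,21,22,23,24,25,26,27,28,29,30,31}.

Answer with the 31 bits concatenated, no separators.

Place data at non-parity positions: p1 p2 0 p4 1 1 1 p8 0 1 1 1 1 0 1 p16 1 0 1 0 0 0 1 0 1 0 1 1 0 1 1
p1 (pos 1,3,5,7,9,11,13,15,17,19,21,23,25,27,29,31): XOR of data positions = 0⊕1⊕1⊕0⊕1⊕1⊕1⊕1⊕1⊕0⊕1⊕1⊕1⊕0⊕1 = 1
p2 (pos 2,3,6,7,10,11,14,15,18,19,22,23,26,27,30,31): XOR of data positions = 0⊕1⊕1⊕1⊕1⊕0⊕1⊕0⊕1⊕0⊕1⊕0⊕1⊕1⊕1 = 0
p4 (pos 4,5,6,7,12,13,14,15,20,21,22,23,28,29,30,31): XOR of data positions = 1⊕1⊕1⊕1⊕1⊕0⊕1⊕0⊕0⊕0⊕1⊕1⊕0⊕1⊕1 = 0
p8 (pos 8,9,10,11,12,13,14,15,24,25,26,27,28,29,30,31): XOR of data positions = 0⊕1⊕1⊕1⊕1⊕0⊕1⊕0⊕1⊕0⊕1⊕1⊕0⊕1⊕1 = 0
p16 (pos 16,17,18,19,20,21,22,23,24,25,26,27,28,29,30,31): XOR of data positions = 1⊕0⊕1⊕0⊕0⊕0⊕1⊕0⊕1⊕0⊕1⊕1⊕0⊕1⊕1 = 0
Codeword: 1000111001111010101000101011011

1000111001111010101000101011011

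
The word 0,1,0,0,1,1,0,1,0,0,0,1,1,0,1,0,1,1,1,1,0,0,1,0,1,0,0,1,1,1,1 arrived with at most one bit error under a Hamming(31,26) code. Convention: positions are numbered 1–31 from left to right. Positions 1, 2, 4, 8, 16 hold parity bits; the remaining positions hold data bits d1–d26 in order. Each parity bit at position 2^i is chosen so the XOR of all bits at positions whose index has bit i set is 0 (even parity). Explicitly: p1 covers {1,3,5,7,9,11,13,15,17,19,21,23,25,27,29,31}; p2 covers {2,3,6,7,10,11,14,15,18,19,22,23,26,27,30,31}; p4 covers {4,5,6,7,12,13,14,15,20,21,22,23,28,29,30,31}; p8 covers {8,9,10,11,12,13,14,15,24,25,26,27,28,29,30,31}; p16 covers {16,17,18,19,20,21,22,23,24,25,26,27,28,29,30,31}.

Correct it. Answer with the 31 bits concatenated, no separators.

0100110100010010111100101001111

s1 (pos 1,3,5,7,9,11,13,15,17,19,21,23,25,27,29,31): 0⊕0⊕1⊕0⊕0⊕0⊕1⊕1⊕1⊕1⊕0⊕1⊕1⊕0⊕1⊕1 = 1
s2 (pos 2,3,6,7,10,11,14,15,18,19,22,23,26,27,30,31): 1⊕0⊕1⊕0⊕0⊕0⊕0⊕1⊕1⊕1⊕0⊕1⊕0⊕0⊕1⊕1 = 0
s4 (pos 4,5,6,7,12,13,14,15,20,21,22,23,28,29,30,31): 0⊕1⊕1⊕0⊕1⊕1⊕0⊕1⊕1⊕0⊕0⊕1⊕1⊕1⊕1⊕1 = 1
s8 (pos 8,9,10,11,12,13,14,15,24,25,26,27,28,29,30,31): 1⊕0⊕0⊕0⊕1⊕1⊕0⊕1⊕0⊕1⊕0⊕0⊕1⊕1⊕1⊕1 = 1
s16 (pos 16,17,18,19,20,21,22,23,24,25,26,27,28,29,30,31): 0⊕1⊕1⊕1⊕1⊕0⊕0⊕1⊕0⊕1⊕0⊕0⊕1⊕1⊕1⊕1 = 0
Syndrome s16…s1 = 01101 → error at position 13.
Flip position 13: 0100110100011010111100101001111 → 0100110100010010111100101001111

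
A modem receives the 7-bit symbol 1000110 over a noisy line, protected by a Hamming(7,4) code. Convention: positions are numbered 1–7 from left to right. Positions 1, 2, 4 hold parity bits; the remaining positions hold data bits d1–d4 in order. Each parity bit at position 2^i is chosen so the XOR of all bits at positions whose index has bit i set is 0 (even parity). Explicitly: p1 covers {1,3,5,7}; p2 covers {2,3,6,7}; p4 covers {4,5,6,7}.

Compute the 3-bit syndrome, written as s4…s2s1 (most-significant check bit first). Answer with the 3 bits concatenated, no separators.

s1 (pos 1,3,5,7): 1⊕0⊕1⊕0 = 0
s2 (pos 2,3,6,7): 0⊕0⊕1⊕0 = 1
s4 (pos 4,5,6,7): 0⊕1⊕1⊕0 = 0
Syndrome s4…s1 = 010 → error at position 2.

010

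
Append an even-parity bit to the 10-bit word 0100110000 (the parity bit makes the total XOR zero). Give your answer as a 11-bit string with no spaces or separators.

XOR of the 10 data bits: 0⊕1⊕0⊕0⊕1⊕1⊕0⊕0⊕0⊕0 = 1
Parity bit = 1 (so all 11 bits XOR to 0).

01001100001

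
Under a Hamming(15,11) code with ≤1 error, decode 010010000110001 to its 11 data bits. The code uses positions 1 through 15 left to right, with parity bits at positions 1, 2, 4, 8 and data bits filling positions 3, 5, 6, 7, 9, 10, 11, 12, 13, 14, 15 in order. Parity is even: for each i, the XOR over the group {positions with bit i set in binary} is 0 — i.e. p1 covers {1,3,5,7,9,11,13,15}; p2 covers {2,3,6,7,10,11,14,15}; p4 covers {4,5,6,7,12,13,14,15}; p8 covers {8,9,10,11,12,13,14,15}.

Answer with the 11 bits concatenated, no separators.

s1 (pos 1,3,5,7,9,11,13,15): 0⊕0⊕1⊕0⊕0⊕1⊕0⊕1 = 1
s2 (pos 2,3,6,7,10,11,14,15): 1⊕0⊕0⊕0⊕1⊕1⊕0⊕1 = 0
s4 (pos 4,5,6,7,12,13,14,15): 0⊕1⊕0⊕0⊕0⊕0⊕0⊕1 = 0
s8 (pos 8,9,10,11,12,13,14,15): 0⊕0⊕1⊕1⊕0⊕0⊕0⊕1 = 1
Syndrome s8…s1 = 1001 → error at position 9.
Flip position 9: 010010000110001 → 010010001110001
Read data bits from positions 3,5,6,7,9,10,11,12,13,14,15: 01001110001

01001110001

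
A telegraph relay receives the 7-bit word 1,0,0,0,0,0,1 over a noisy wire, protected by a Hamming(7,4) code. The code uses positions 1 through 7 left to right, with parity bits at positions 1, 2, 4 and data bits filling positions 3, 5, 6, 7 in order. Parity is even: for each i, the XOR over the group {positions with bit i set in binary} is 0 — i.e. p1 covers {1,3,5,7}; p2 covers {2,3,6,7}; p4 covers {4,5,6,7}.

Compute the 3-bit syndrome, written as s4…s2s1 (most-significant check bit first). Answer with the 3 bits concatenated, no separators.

s1 (pos 1,3,5,7): 1⊕0⊕0⊕1 = 0
s2 (pos 2,3,6,7): 0⊕0⊕0⊕1 = 1
s4 (pos 4,5,6,7): 0⊕0⊕0⊕1 = 1
Syndrome s4…s1 = 110 → error at position 6.

110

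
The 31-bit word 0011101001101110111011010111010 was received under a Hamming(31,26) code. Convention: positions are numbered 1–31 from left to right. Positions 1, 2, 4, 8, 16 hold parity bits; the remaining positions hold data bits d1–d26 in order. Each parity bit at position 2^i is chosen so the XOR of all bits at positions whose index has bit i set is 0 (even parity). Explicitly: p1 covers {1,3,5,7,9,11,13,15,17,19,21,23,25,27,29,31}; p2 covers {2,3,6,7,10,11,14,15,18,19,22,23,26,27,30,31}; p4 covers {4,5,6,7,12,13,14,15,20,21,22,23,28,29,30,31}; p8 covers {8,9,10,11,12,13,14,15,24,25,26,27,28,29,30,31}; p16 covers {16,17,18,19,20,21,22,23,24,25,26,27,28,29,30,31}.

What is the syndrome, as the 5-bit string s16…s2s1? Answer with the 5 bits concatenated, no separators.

00000

s1 (pos 1,3,5,7,9,11,13,15,17,19,21,23,25,27,29,31): 0⊕1⊕1⊕1⊕0⊕1⊕1⊕1⊕1⊕1⊕1⊕0⊕0⊕1⊕0⊕0 = 0
s2 (pos 2,3,6,7,10,11,14,15,18,19,22,23,26,27,30,31): 0⊕1⊕0⊕1⊕1⊕1⊕1⊕1⊕1⊕1⊕1⊕0⊕1⊕1⊕1⊕0 = 0
s4 (pos 4,5,6,7,12,13,14,15,20,21,22,23,28,29,30,31): 1⊕1⊕0⊕1⊕0⊕1⊕1⊕1⊕0⊕1⊕1⊕0⊕1⊕0⊕1⊕0 = 0
s8 (pos 8,9,10,11,12,13,14,15,24,25,26,27,28,29,30,31): 0⊕0⊕1⊕1⊕0⊕1⊕1⊕1⊕1⊕0⊕1⊕1⊕1⊕0⊕1⊕0 = 0
s16 (pos 16,17,18,19,20,21,22,23,24,25,26,27,28,29,30,31): 0⊕1⊕1⊕1⊕0⊕1⊕1⊕0⊕1⊕0⊕1⊕1⊕1⊕0⊕1⊕0 = 0
Syndrome s16…s1 = 00000 → no error.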